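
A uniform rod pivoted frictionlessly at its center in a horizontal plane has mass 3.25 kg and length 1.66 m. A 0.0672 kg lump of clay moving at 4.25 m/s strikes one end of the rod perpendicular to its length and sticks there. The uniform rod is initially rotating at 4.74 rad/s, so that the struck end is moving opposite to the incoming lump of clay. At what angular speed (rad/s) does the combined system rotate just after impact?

The axle reaction passes through the pivot and exerts no torque about it; angular momentum about the pivot is conserved through the impact.
I_p = (1/12)(3.25)(1.66)² = 0.7463 kg·m². Taking the sense of the lump of clay's angular momentum as positive, L_{lump} = m v R = (0.0672)(4.25)(1.66/2) = 0.2370 kg·m²/s.
L_i = −I_p ω_p + m v R = −(0.7463)(4.74) + 0.2370 = -3.300 kg·m²/s.
After sticking, I_f = I_p + m R² = 0.7463 + (0.0672)(1.66/2)² = 0.7926 kg·m².
ω_f = L_i / I_f = -3.300 / 0.7926 = -4.164 rad/s.

|ω_f| ≈ 4.16 rad/s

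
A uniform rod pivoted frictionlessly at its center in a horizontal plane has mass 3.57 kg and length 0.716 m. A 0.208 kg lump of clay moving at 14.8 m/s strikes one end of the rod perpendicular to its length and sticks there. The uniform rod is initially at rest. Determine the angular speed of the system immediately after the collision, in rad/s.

About the pivot the impulsive forces during the collision are internal, so angular momentum about that axis is conserved.
I_p = (1/12)(3.57)(0.716)² = 0.1525 kg·m². Taking the sense of the lump of clay's angular momentum as positive, L_{lump} = m v R = (0.208)(14.8)(0.716/2) = 1.102 kg·m²/s.
L_i = 0 + 1.102 = 1.102 kg·m²/s.
After sticking, I_f = I_p + m R² = 0.1525 + (0.208)(0.716/2)² = 0.1792 kg·m².
ω_f = L_i / I_f = 1.102 / 0.1792 = 6.151 rad/s.

|ω_f| ≈ 6.15 rad/s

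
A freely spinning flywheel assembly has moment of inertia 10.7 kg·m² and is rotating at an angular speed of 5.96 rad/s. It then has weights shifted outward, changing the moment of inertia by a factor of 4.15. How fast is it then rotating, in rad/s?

ω₂ ≈ 1.44 rad/s

No external torque acts about the spin axis, so angular momentum is conserved.
I₂ = 4.15 × 10.7 = 44.41 kg·m².
ω₂ = I₁ω₁ / I₂ = (10.70)(5.96 rad/s) / (44.41) = 1.436 rad/s.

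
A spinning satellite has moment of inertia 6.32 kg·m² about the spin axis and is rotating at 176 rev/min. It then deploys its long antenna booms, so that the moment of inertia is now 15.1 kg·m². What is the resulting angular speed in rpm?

ω₂ ≈ 73.7 rpm

No external torque acts about the spin axis, so angular momentum is conserved.
ω₂ = I₁ω₁ / I₂ = (6.320)(176 rpm) / (15.10) = 73.66 rpm.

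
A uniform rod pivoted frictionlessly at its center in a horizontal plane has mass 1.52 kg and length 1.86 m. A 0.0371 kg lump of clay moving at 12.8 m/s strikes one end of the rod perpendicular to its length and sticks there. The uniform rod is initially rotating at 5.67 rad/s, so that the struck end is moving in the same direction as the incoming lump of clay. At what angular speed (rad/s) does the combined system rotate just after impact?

About the pivot the impulsive forces during the collision are internal, so angular momentum about that axis is conserved.
I_p = (1/12)(1.52)(1.86)² = 0.4382 kg·m². Taking the sense of the lump of clay's angular momentum as positive, L_{lump} = m v R = (0.0371)(12.8)(1.86/2) = 0.4416 kg·m²/s.
L_i = +I_p ω_p + m v R = +(0.4382)(5.67) + 0.4416 = 2.926 kg·m²/s.
After sticking, I_f = I_p + m R² = 0.4382 + (0.0371)(1.86/2)² = 0.4703 kg·m².
ω_f = L_i / I_f = 2.926 / 0.4703 = 6.222 rad/s.

|ω_f| ≈ 6.22 rad/s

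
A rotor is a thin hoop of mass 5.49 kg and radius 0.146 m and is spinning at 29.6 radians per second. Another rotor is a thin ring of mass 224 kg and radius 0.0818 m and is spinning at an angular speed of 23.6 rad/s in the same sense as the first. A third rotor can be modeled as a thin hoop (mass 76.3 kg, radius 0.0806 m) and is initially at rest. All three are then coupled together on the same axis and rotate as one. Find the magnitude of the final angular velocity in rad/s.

No external torque acts about the common axis, so total angular momentum is conserved.
Moments of inertia: I_A = (5.49)(0.146)² = 0.1170 kg·m²; I_B = (224)(0.0818)² = 1.499 kg·m²; I_C = (76.3)(0.0806)² = 0.4957 kg·m².
Taking A's sense as positive: L = (0.1170)(29.6) + (1.499)(23.6) = 38.84 kg·m²·rad/s.
Combined I = 0.1170 + 1.499 + 0.4957 = 2.112 kg·m².
ω_f = L / I = 38.84 / 2.112 = 18.39 rad/s.

|ω_f| ≈ 18.4 rad/s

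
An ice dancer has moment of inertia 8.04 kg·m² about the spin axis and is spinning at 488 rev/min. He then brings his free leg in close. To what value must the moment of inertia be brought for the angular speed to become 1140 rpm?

No external torque acts about the spin axis, so angular momentum is conserved.
I₂ = I₁ω₁ / ω₂ = (8.04)(488) / (1140) = 3.442 kg·m².

I₂ ≈ 3.44 kg·m²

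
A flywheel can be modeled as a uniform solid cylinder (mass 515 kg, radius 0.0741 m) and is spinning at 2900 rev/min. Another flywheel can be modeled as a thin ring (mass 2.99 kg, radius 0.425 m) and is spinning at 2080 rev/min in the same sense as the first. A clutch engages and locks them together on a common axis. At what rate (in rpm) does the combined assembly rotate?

|ω_f| ≈ 2670 rpm

The coupling torques are internal; angular momentum about the shared axis is conserved.
Moments of inertia: I_A = ½(515)(0.0741)² = 1.414 kg·m²; I_B = (2.99)(0.425)² = 0.5401 kg·m².
Taking A's sense as positive: L = (1.414)(2900) + (0.5401)(2080) = 5224 kg·m²·rpm.
Combined I = 1.414 + 0.5401 = 1.954 kg·m².
ω_f = L / I = 5224 / 1.954 = 2673 rpm.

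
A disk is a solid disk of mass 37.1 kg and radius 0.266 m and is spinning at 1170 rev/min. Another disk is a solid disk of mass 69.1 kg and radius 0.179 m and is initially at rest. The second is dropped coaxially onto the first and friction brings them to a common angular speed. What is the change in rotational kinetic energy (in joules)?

No external torque acts about the common axis, so total angular momentum is conserved.
Moments of inertia: I_A = ½(37.1)(0.266)² = 1.313 kg·m²; I_B = ½(69.1)(0.179)² = 1.107 kg·m².
Taking A's sense as positive: L = (1.313)(1170) = 1536 kg·m²·rpm.
Combined I = 1.313 + 1.107 = 2.420 kg·m².
ω_f = L / I = 1536 / 2.420 = 634.7 rpm.
KE_i = ½ΣIω² = 9852 J; KE_f = ½(2.420)(66.46)² = 5344 J.

ΔKE ≈ -4510 J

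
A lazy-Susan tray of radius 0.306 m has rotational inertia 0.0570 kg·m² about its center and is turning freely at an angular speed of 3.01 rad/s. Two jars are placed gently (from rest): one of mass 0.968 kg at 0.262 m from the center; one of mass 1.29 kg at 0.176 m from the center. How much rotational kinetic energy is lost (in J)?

energy lost ≈ 0.168 J

The added mass arrives with no angular momentum about the center, and any external torque about the center is negligible, so the system's angular momentum is conserved.
Added inertia Σmr² = (0.968)(0.262)² + (1.29)(0.176)² = 0.1064 kg·m²; I_f = 0.05700 + 0.1064 = 0.1634 kg·m².
ω_f = I_p ω_i / I_f = (0.05700)(3.01) / 0.1634 = 1.050 rad/s.
KE_i = ½(0.05700)(3.010 rad/s)² = 0.2582 J; KE_f = ½(0.1634)(1.050)² = 0.09007 J.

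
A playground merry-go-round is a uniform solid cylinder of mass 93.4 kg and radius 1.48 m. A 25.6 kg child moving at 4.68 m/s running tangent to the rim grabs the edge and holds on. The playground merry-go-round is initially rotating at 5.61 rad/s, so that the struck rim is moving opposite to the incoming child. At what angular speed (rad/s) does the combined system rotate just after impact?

About the axle the impulsive forces during the collision are internal, so angular momentum about that axis is conserved.
I_p = ½(93.4)(1.48)² = 102.3 kg·m². Taking the sense of the child's angular momentum as positive, L_{child} = m v R = (25.6)(4.68)(1.48) = 177.3 kg·m²/s.
L_i = −I_p ω_p + m v R = −(102.3)(5.61) + 177.3 = -396.5 kg·m²/s.
After sticking, I_f = I_p + m R² = 102.3 + (25.6)(1.48)² = 158.4 kg·m².
ω_f = L_i / I_f = -396.5 / 158.4 = -2.504 rad/s.

|ω_f| ≈ 2.50 rad/s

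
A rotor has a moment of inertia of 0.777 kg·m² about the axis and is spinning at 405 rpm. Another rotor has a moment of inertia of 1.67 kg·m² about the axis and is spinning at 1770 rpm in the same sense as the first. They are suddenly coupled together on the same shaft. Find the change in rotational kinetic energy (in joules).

ΔKE ≈ -5420 J

No external torque acts about the common axis, so total angular momentum is conserved.
Taking A's sense as positive: L = (0.7770)(405) + (1.670)(1770) = 3271 kg·m²·rpm.
Combined I = 0.7770 + 1.670 = 2.447 kg·m².
ω_f = L / I = 3271 / 2.447 = 1337 rpm.
KE_i = ½ΣIω² = 29390 J; KE_f = ½(2.447)(140.0)² = 23970 J.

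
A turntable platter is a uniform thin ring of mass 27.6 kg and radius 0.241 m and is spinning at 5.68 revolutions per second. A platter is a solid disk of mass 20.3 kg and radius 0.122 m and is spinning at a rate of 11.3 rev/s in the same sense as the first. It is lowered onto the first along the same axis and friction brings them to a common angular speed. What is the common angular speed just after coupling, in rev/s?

|ω_f| ≈ 6.16 rev/s

No external torque acts about the common axis, so total angular momentum is conserved.
Moments of inertia: I_A = (27.6)(0.241)² = 1.603 kg·m²; I_B = ½(20.3)(0.122)² = 0.1511 kg·m².
Taking A's sense as positive: L = (1.603)(5.68) + (0.1511)(11.3) = 10.81 kg·m²·rev/s.
Combined I = 1.603 + 0.1511 = 1.754 kg·m².
ω_f = L / I = 10.81 / 1.754 = 6.164 rev/s.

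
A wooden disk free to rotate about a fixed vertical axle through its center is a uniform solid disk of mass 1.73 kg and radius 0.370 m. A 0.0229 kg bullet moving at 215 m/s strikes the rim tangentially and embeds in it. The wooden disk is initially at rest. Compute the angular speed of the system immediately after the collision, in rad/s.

The axle reaction passes through the axle and exerts no torque about it; angular momentum about the axle is conserved through the impact.
I_p = ½(1.73)(0.370)² = 0.1184 kg·m². Taking the sense of the bullet's angular momentum as positive, L_{bullet} = m v R = (0.0229)(215)(0.370) = 1.822 kg·m²/s.
L_i = 0 + 1.822 = 1.822 kg·m²/s.
After sticking, I_f = I_p + m R² = 0.1184 + (0.0229)(0.370)² = 0.1216 kg·m².
ω_f = L_i / I_f = 1.822 / 0.1216 = 14.99 rad/s.

|ω_f| ≈ 15.0 rad/s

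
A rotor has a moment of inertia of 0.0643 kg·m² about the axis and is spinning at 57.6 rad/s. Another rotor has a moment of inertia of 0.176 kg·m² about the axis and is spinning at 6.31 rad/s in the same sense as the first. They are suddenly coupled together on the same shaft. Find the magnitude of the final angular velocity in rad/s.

No external torque acts about the common axis, so total angular momentum is conserved.
Taking A's sense as positive: L = (0.06430)(57.6) + (0.1760)(6.31) = 4.814 kg·m²·rad/s.
Combined I = 0.06430 + 0.1760 = 0.2403 kg·m².
ω_f = L / I = 4.814 / 0.2403 = 20.03 rad/s.

|ω_f| ≈ 20.0 rad/s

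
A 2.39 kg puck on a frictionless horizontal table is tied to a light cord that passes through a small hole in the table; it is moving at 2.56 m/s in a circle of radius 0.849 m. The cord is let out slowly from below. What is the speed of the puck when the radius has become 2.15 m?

v₂ ≈ 1.01 m/s

Central (radial) force ⇒ zero torque about the center ⇒ m v r is constant.
v₂ = v₁ r₁ / r₂ = (2.56)(0.849) / (2.15) = 1.011 m/s.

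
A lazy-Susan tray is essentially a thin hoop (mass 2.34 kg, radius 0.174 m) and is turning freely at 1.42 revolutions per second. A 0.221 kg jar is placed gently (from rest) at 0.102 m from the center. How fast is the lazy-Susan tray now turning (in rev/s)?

The added mass arrives with no angular momentum about the center, and any external torque about the center is negligible, so the system's angular momentum is conserved.
I_p = (2.34)(0.174)² = 0.07085 kg·m².
Added inertia Σmr² = (0.221)(0.102)² = 0.002299 kg·m²; I_f = 0.07085 + 0.002299 = 0.07315 kg·m².
ω_f = I_p ω_i / I_f = (0.07085)(1.42) / 0.07315 = 1.375 rev/s.

ω_f ≈ 1.38 rev/s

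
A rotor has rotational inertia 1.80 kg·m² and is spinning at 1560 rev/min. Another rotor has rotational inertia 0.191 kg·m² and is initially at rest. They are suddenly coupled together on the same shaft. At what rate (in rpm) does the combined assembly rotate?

No external torque acts about the common axis, so total angular momentum is conserved.
Taking A's sense as positive: L = (1.800)(1560) = 2808 kg·m²·rpm.
Combined I = 1.800 + 0.1910 = 1.991 kg·m².
ω_f = L / I = 2808 / 1.991 = 1410 rpm.

|ω_f| ≈ 1410 rpm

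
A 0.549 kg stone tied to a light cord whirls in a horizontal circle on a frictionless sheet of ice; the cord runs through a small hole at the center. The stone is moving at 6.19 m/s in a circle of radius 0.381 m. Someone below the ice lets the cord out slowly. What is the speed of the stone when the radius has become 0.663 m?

The only horizontal force on the mass is along the cord (radial), so it exerts no torque about the hole and angular momentum m v r is conserved.
v₂ = v₁ r₁ / r₂ = (6.19)(0.381) / (0.663) = 3.557 m/s.

v₂ ≈ 3.56 m/s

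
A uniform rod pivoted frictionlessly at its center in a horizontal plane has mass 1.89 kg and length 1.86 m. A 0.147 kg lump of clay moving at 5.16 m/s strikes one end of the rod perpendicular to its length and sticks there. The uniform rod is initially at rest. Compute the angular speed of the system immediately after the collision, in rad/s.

|ω_f| ≈ 1.05 rad/s

About the pivot the impulsive forces during the collision are internal, so angular momentum about that axis is conserved.
I_p = (1/12)(1.89)(1.86)² = 0.5449 kg·m². Taking the sense of the lump of clay's angular momentum as positive, L_{lump} = m v R = (0.147)(5.16)(1.86/2) = 0.7054 kg·m²/s.
L_i = 0 + 0.7054 = 0.7054 kg·m²/s.
After sticking, I_f = I_p + m R² = 0.5449 + (0.147)(1.86/2)² = 0.6720 kg·m².
ω_f = L_i / I_f = 0.7054 / 0.6720 = 1.050 rad/s.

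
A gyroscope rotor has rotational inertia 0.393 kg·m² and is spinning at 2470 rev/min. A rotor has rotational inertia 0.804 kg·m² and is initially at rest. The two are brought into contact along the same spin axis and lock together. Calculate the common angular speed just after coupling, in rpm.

|ω_f| ≈ 811 rpm

The coupling torques are internal; angular momentum about the shared axis is conserved.
Taking A's sense as positive: L = (0.3930)(2470) = 970.7 kg·m²·rpm.
Combined I = 0.3930 + 0.8040 = 1.197 kg·m².
ω_f = L / I = 970.7 / 1.197 = 811.0 rpm.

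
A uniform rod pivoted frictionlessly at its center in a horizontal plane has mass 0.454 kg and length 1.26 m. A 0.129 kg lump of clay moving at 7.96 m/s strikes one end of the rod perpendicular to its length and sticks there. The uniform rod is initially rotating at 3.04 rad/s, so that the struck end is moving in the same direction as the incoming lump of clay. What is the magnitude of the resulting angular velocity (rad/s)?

The axle reaction passes through the pivot and exerts no torque about it; angular momentum about the pivot is conserved through the impact.
I_p = (1/12)(0.454)(1.26)² = 0.06006 kg·m². Taking the sense of the lump of clay's angular momentum as positive, L_{lump} = m v R = (0.129)(7.96)(1.26/2) = 0.6469 kg·m²/s.
L_i = +I_p ω_p + m v R = +(0.06006)(3.04) + 0.6469 = 0.8295 kg·m²/s.
After sticking, I_f = I_p + m R² = 0.06006 + (0.129)(1.26/2)² = 0.1113 kg·m².
ω_f = L_i / I_f = 0.8295 / 0.1113 = 7.455 rad/s.

|ω_f| ≈ 7.46 rad/s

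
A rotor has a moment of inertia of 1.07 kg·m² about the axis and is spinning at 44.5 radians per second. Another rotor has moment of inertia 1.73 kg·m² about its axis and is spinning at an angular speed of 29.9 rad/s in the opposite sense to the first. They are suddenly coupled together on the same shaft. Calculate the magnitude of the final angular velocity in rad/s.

|ω_f| ≈ 1.47 rad/s

No external torque acts about the common axis, so total angular momentum is conserved.
Taking A's sense as positive: L = (1.070)(44.5) − (1.730)(29.9) = -4.112 kg·m²·rad/s.
Combined I = 1.070 + 1.730 = 2.800 kg·m².
ω_f = L / I = -4.112 / 2.800 = -1.469 rad/s.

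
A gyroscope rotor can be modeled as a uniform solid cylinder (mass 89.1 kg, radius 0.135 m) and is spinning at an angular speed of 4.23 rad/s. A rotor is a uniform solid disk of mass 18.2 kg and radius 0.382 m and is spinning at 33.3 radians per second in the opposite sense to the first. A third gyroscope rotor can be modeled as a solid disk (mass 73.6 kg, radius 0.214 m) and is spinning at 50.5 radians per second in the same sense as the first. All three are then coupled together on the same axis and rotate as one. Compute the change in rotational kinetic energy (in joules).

ΔKE ≈ -2640 J

The coupling torques are internal; angular momentum about the shared axis is conserved.
Moments of inertia: I_A = ½(89.1)(0.135)² = 0.8119 kg·m²; I_B = ½(18.2)(0.382)² = 1.328 kg·m²; I_C = ½(73.6)(0.214)² = 1.685 kg·m².
Taking A's sense as positive: L = (0.8119)(4.23) − (1.328)(33.3) + (1.685)(50.5) = 44.32 kg·m²·rad/s.
Combined I = 0.8119 + 1.328 + 1.685 = 3.825 kg·m².
ω_f = L / I = 44.32 / 3.825 = 11.59 rad/s.
KE_i = ½ΣIω² = 2892 J; KE_f = ½(3.825)(11.59)² = 256.8 J.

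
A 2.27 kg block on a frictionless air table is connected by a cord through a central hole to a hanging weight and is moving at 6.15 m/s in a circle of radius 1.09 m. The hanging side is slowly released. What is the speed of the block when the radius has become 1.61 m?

v₂ ≈ 4.16 m/s

The only horizontal force on the mass is along the cord (radial), so it exerts no torque about the hole and angular momentum m v r is conserved.
v₂ = v₁ r₁ / r₂ = (6.15)(1.09) / (1.61) = 4.164 m/s.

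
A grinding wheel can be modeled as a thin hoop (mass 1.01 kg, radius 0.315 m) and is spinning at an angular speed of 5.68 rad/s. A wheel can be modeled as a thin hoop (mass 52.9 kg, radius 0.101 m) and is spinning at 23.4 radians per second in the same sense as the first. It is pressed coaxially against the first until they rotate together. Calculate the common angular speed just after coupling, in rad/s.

|ω_f| ≈ 20.6 rad/s

The coupling torques are internal; angular momentum about the shared axis is conserved.
Moments of inertia: I_A = (1.01)(0.315)² = 0.1002 kg·m²; I_B = (52.9)(0.101)² = 0.5396 kg·m².
Taking A's sense as positive: L = (0.1002)(5.68) + (0.5396)(23.4) = 13.20 kg·m²·rad/s.
Combined I = 0.1002 + 0.5396 = 0.6399 kg·m².
ω_f = L / I = 13.20 / 0.6399 = 20.62 rad/s.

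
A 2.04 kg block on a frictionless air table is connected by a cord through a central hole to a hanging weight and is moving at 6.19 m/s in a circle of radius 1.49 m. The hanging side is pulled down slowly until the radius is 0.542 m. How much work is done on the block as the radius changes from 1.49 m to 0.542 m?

W ≈ 256 J

The only horizontal force on the mass is along the cord (radial), so it exerts no torque about the hole and angular momentum m v r is conserved.
v₂ = v₁ r₁ / r₂ = (6.19)(1.49) / (0.542) = 17.02 m/s.
W = ΔKE = ½m(v₂² − v₁²) = 256.3 J.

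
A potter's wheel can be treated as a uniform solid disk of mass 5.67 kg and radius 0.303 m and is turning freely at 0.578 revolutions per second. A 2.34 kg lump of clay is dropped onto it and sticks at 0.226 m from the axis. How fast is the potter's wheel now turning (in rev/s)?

No external torque acts about the axis; L_before = L_after.
I_p = ½(5.67)(0.303)² = 0.2603 kg·m².
Added inertia Σmr² = (2.34)(0.226)² = 0.1195 kg·m²; I_f = 0.2603 + 0.1195 = 0.3798 kg·m².
ω_f = I_p ω_i / I_f = (0.2603)(0.578) / 0.3798 = 0.3961 rev/s.

ω_f ≈ 0.396 rev/s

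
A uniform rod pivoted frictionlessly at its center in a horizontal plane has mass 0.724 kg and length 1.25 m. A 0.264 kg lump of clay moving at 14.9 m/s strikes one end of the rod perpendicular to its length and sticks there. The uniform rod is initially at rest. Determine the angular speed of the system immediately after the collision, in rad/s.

|ω_f| ≈ 12.5 rad/s

The axle reaction passes through the pivot and exerts no torque about it; angular momentum about the pivot is conserved through the impact.
I_p = (1/12)(0.724)(1.25)² = 0.09427 kg·m². Taking the sense of the lump of clay's angular momentum as positive, L_{lump} = m v R = (0.264)(14.9)(1.25/2) = 2.458 kg·m²/s.
L_i = 0 + 2.458 = 2.458 kg·m²/s.
After sticking, I_f = I_p + m R² = 0.09427 + (0.264)(1.25/2)² = 0.1974 kg·m².
ω_f = L_i / I_f = 2.458 / 0.1974 = 12.45 rad/s.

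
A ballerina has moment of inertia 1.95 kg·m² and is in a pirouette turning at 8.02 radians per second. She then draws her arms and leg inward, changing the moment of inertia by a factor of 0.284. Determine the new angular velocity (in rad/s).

ω₂ ≈ 28.2 rad/s

Angular momentum about the spin axis is conserved since the torque about it is zero.
I₂ = 0.284 × 1.95 = 0.5538 kg·m².
ω₂ = I₁ω₁ / I₂ = (1.950)(8.02 rad/s) / (0.5538) = 28.24 rad/s.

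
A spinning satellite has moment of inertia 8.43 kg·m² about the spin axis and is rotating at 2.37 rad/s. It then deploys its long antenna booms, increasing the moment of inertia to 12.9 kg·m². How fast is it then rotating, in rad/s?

ω₂ ≈ 1.55 rad/s

No external torque acts about the spin axis, so angular momentum is conserved.
ω₂ = I₁ω₁ / I₂ = (8.430)(2.37 rad/s) / (12.90) = 1.549 rad/s.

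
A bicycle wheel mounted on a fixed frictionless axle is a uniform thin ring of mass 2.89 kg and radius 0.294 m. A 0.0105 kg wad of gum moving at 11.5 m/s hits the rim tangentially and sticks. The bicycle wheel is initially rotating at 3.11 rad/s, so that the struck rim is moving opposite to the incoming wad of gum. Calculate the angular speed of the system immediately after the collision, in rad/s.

About the axle the impulsive forces during the collision are internal, so angular momentum about that axis is conserved.
I_p = (2.89)(0.294)² = 0.2498 kg·m². Taking the sense of the wad of gum's angular momentum as positive, L_{wad} = m v R = (0.0105)(11.5)(0.294) = 0.03550 kg·m²/s.
L_i = −I_p ω_p + m v R = −(0.2498)(3.11) + 0.03550 = -0.7414 kg·m²/s.
After sticking, I_f = I_p + m R² = 0.2498 + (0.0105)(0.294)² = 0.2507 kg·m².
ω_f = L_i / I_f = -0.7414 / 0.2507 = -2.957 rad/s.

|ω_f| ≈ 2.96 rad/s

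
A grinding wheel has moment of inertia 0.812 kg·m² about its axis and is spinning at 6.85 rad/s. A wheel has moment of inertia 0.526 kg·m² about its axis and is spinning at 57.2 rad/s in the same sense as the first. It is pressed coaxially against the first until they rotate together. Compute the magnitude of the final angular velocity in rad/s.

|ω_f| ≈ 26.6 rad/s

No external torque acts about the common axis, so total angular momentum is conserved.
Taking A's sense as positive: L = (0.8120)(6.85) + (0.5260)(57.2) = 35.65 kg·m²·rad/s.
Combined I = 0.8120 + 0.5260 = 1.338 kg·m².
ω_f = L / I = 35.65 / 1.338 = 26.64 rad/s.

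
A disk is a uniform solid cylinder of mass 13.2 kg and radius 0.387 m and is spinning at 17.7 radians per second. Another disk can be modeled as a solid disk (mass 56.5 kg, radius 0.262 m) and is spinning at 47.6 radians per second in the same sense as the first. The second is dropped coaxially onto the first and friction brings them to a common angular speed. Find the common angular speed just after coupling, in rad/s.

The coupling torques are internal; angular momentum about the shared axis is conserved.
Moments of inertia: I_A = ½(13.2)(0.387)² = 0.9885 kg·m²; I_B = ½(56.5)(0.262)² = 1.939 kg·m².
Taking A's sense as positive: L = (0.9885)(17.7) + (1.939)(47.6) = 109.8 kg·m²·rad/s.
Combined I = 0.9885 + 1.939 = 2.928 kg·m².
ω_f = L / I = 109.8 / 2.928 = 37.50 rad/s.

|ω_f| ≈ 37.5 rad/s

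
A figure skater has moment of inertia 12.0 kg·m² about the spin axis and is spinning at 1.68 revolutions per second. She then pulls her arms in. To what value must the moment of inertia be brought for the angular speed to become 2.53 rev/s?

With no external torque about the axis, L is conserved: I₁ω₁ = I₂ω₂.
I₂ = I₁ω₁ / ω₂ = (12.0)(1.68) / (2.53) = 7.968 kg·m².

I₂ ≈ 7.97 kg·m²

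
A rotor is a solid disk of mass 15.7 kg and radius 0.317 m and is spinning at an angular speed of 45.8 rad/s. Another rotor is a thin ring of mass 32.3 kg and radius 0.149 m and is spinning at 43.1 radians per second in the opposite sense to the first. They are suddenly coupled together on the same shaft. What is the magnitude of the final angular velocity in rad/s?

|ω_f| ≈ 3.47 rad/s

No external torque acts about the common axis, so total angular momentum is conserved.
Moments of inertia: I_A = ½(15.7)(0.317)² = 0.7888 kg·m²; I_B = (32.3)(0.149)² = 0.7171 kg·m².
Taking A's sense as positive: L = (0.7888)(45.8) − (0.7171)(43.1) = 5.222 kg·m²·rad/s.
Combined I = 0.7888 + 0.7171 = 1.506 kg·m².
ω_f = L / I = 5.222 / 1.506 = 3.468 rad/s.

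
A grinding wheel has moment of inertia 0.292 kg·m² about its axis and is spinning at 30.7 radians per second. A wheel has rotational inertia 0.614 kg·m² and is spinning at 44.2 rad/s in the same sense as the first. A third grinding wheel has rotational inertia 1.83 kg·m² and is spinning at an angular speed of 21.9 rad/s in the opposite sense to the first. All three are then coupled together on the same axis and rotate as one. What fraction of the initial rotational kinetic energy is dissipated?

No external torque acts about the common axis, so total angular momentum is conserved.
Taking A's sense as positive: L = (0.2920)(30.7) + (0.6140)(44.2) − (1.830)(21.9) = -3.974 kg·m²·rad/s.
Combined I = 0.2920 + 0.6140 + 1.830 = 2.736 kg·m².
ω_f = L / I = -3.974 / 2.736 = -1.452 rad/s.
KE_i = ½ΣIω² = 1176 J; KE_f = ½(2.736)(1.452)² = 2.886 J.
Fraction dissipated = (KE_i − KE_f)/KE_i = 0.9975.

fraction ≈ 0.998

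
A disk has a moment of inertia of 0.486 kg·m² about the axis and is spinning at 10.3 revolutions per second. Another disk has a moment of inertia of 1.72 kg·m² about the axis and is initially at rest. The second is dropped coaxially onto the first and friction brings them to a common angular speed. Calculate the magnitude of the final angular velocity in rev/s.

|ω_f| ≈ 2.27 rev/s

The coupling torques are internal; angular momentum about the shared axis is conserved.
Taking A's sense as positive: L = (0.4860)(10.3) = 5.006 kg·m²·rev/s.
Combined I = 0.4860 + 1.720 = 2.206 kg·m².
ω_f = L / I = 5.006 / 2.206 = 2.269 rev/s.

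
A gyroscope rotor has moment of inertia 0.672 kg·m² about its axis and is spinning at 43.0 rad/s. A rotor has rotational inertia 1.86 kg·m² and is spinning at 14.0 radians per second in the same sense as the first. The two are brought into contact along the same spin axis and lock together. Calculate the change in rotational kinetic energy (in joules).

ΔKE ≈ -208 J

The coupling torques are internal; angular momentum about the shared axis is conserved.
Taking A's sense as positive: L = (0.6720)(43.0) + (1.860)(14.0) = 54.94 kg·m²·rad/s.
Combined I = 0.6720 + 1.860 = 2.532 kg·m².
ω_f = L / I = 54.94 / 2.532 = 21.70 rad/s.
KE_i = ½ΣIω² = 803.5 J; KE_f = ½(2.532)(21.70)² = 596.0 J.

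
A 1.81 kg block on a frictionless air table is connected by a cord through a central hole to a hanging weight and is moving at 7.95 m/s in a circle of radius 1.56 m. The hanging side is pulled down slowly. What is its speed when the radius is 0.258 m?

Central (radial) force ⇒ zero torque about the center ⇒ m v r is constant.
v₂ = v₁ r₁ / r₂ = (7.95)(1.56) / (0.258) = 48.07 m/s.

v₂ ≈ 48.1 m/s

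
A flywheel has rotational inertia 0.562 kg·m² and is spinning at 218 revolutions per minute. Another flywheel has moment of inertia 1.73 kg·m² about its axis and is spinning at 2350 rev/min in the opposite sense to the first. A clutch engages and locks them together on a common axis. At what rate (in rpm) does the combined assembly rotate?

|ω_f| ≈ 1720 rpm

No external torque acts about the common axis, so total angular momentum is conserved.
Taking A's sense as positive: L = (0.5620)(218) − (1.730)(2350) = -3943 kg·m²·rpm.
Combined I = 0.5620 + 1.730 = 2.292 kg·m².
ω_f = L / I = -3943 / 2.292 = -1720 rpm.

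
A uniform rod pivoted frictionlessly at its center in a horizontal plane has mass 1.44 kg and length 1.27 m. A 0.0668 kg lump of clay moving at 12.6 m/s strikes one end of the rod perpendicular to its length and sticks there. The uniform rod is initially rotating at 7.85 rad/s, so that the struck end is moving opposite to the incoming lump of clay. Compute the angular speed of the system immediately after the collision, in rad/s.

|ω_f| ≈ 4.47 rad/s

About the pivot the impulsive forces during the collision are internal, so angular momentum about that axis is conserved.
I_p = (1/12)(1.44)(1.27)² = 0.1935 kg·m². Taking the sense of the lump of clay's angular momentum as positive, L_{lump} = m v R = (0.0668)(12.6)(1.27/2) = 0.5345 kg·m²/s.
L_i = −I_p ω_p + m v R = −(0.1935)(7.85) + 0.5345 = -0.9849 kg·m²/s.
After sticking, I_f = I_p + m R² = 0.1935 + (0.0668)(1.27/2)² = 0.2205 kg·m².
ω_f = L_i / I_f = -0.9849 / 0.2205 = -4.467 rad/s.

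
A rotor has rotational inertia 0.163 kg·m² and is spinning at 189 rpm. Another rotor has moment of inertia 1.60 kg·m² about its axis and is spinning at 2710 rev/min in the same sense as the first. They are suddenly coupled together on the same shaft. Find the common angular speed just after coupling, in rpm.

No external torque acts about the common axis, so total angular momentum is conserved.
Taking A's sense as positive: L = (0.1630)(189) + (1.600)(2710) = 4367 kg·m²·rpm.
Combined I = 0.1630 + 1.600 = 1.763 kg·m².
ω_f = L / I = 4367 / 1.763 = 2477 rpm.

|ω_f| ≈ 2480 rpm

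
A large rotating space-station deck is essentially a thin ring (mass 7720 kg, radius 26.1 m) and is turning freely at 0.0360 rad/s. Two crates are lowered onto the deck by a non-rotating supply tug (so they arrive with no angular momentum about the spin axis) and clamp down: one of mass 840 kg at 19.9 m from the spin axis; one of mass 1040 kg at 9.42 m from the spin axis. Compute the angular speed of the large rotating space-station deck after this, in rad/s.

ω_f ≈ 0.0333 rad/s

The added mass arrives with no angular momentum about the spin axis, and any external torque about the spin axis is negligible, so the system's angular momentum is conserved.
I_p = (7720)(26.1)² = 5.259e+06 kg·m².
Added inertia Σmr² = (840)(19.9)² + (1040)(9.42)² = 4.249e+05 kg·m²; I_f = 5.259e+06 + 4.249e+05 = 5.684e+06 kg·m².
ω_f = I_p ω_i / I_f = (5.259e+06)(0.0360) / 5.684e+06 = 0.03331 rad/s.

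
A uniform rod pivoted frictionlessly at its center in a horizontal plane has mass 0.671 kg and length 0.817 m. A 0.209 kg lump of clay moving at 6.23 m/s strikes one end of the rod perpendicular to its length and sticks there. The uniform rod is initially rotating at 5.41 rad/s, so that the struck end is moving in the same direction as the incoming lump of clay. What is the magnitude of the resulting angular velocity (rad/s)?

The axle reaction passes through the pivot and exerts no torque about it; angular momentum about the pivot is conserved through the impact.
I_p = (1/12)(0.671)(0.817)² = 0.03732 kg·m². Taking the sense of the lump of clay's angular momentum as positive, L_{lump} = m v R = (0.209)(6.23)(0.817/2) = 0.5319 kg·m²/s.
L_i = +I_p ω_p + m v R = +(0.03732)(5.41) + 0.5319 = 0.7338 kg·m²/s.
After sticking, I_f = I_p + m R² = 0.03732 + (0.209)(0.817/2)² = 0.07220 kg·m².
ω_f = L_i / I_f = 0.7338 / 0.07220 = 10.16 rad/s.

|ω_f| ≈ 10.2 rad/s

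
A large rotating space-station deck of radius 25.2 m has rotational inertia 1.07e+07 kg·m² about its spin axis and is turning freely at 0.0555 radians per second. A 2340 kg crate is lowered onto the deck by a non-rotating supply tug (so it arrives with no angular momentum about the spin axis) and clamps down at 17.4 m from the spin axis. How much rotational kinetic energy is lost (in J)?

No external torque acts about the spin axis; L_before = L_after.
Added inertia Σmr² = (2340)(17.4)² = 7.085e+05 kg·m²; I_f = 1.070e+07 + 7.085e+05 = 1.141e+07 kg·m².
ω_f = I_p ω_i / I_f = (1.070e+07)(0.0555) / 1.141e+07 = 0.05205 rad/s.
KE_i = ½(1.070e+07)(0.05550 rad/s)² = 16480 J; KE_f = ½(1.141e+07)(0.05205)² = 15460 J.

energy lost ≈ 1020 J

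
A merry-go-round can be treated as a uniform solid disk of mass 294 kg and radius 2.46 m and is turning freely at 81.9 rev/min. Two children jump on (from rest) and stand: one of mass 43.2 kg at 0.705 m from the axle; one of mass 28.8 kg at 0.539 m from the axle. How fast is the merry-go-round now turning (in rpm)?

ω_f ≈ 79.2 rpm

No external torque acts about the axle; L_before = L_after.
I_p = ½(294)(2.46)² = 889.6 kg·m².
Added inertia Σmr² = (43.2)(0.705)² + (28.8)(0.539)² = 29.84 kg·m²; I_f = 889.6 + 29.84 = 919.4 kg·m².
ω_f = I_p ω_i / I_f = (889.6)(81.9) / 919.4 = 79.24 rpm.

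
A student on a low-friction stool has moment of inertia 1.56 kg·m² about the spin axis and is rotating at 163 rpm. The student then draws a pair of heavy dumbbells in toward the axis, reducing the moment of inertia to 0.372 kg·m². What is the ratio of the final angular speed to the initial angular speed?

No external torque acts about the spin axis, so angular momentum is conserved.
ω₂/ω₁ = I₁/I₂ = 1.560 / 0.3720 = 4.194.

ω₂/ω₁ ≈ 4.19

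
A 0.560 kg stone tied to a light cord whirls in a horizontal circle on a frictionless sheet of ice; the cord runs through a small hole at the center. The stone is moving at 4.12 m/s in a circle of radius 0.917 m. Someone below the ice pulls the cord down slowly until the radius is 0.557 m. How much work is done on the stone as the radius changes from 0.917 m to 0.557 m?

W ≈ 8.13 J

Central (radial) force ⇒ zero torque about the center ⇒ m v r is constant.
v₂ = v₁ r₁ / r₂ = (4.12)(0.917) / (0.557) = 6.783 m/s.
W = ΔKE = ½m(v₂² − v₁²) = 8.129 J.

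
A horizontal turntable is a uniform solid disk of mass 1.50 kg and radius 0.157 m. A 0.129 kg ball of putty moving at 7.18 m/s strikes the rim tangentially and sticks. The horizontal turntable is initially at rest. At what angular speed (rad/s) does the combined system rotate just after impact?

The axle reaction passes through the axle and exerts no torque about it; angular momentum about the axle is conserved through the impact.
I_p = ½(1.50)(0.157)² = 0.01849 kg·m². Taking the sense of the ball of putty's angular momentum as positive, L_{ball} = m v R = (0.129)(7.18)(0.157) = 0.1454 kg·m²/s.
L_i = 0 + 0.1454 = 0.1454 kg·m²/s.
After sticking, I_f = I_p + m R² = 0.01849 + (0.129)(0.157)² = 0.02167 kg·m².
ω_f = L_i / I_f = 0.1454 / 0.02167 = 6.712 rad/s.

|ω_f| ≈ 6.71 rad/s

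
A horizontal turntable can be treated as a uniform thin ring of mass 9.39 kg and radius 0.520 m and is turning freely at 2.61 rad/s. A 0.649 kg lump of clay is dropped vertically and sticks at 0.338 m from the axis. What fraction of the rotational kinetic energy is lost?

fraction ≈ 0.0284

The added mass arrives with no angular momentum about the axis, and any external torque about the axis is negligible, so the system's angular momentum is conserved.
I_p = (9.39)(0.520)² = 2.539 kg·m².
Added inertia Σmr² = (0.649)(0.338)² = 0.07414 kg·m²; I_f = 2.539 + 0.07414 = 2.613 kg·m².
ω_f = I_p ω_i / I_f = (2.539)(2.61) / 2.613 = 2.536 rad/s.
KE_i = ½(2.539)(2.610 rad/s)² = 8.648 J; KE_f = ½(2.613)(2.536)² = 8.403 J.
Fraction lost = 0.02837.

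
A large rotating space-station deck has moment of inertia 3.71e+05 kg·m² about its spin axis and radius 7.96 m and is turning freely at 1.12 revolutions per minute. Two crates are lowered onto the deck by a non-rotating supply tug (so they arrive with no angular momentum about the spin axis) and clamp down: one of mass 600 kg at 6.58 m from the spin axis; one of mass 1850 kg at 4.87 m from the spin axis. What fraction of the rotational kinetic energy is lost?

fraction ≈ 0.158

No external torque acts about the spin axis; L_before = L_after.
Added inertia Σmr² = (600)(6.58)² + (1850)(4.87)² = 69850 kg·m²; I_f = 3.710e+05 + 69850 = 4.409e+05 kg·m².
ω_f = I_p ω_i / I_f = (3.710e+05)(1.12) / 4.409e+05 = 0.9425 rpm.
KE_i = ½(3.710e+05)(0.1173 rad/s)² = 2552 J; KE_f = ½(4.409e+05)(0.09870)² = 2147 J.
Fraction lost = 0.1585.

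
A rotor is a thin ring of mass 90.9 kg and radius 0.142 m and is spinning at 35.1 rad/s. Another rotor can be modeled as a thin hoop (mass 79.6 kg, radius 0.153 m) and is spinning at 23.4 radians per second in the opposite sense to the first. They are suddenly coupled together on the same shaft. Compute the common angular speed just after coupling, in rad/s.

The coupling torques are internal; angular momentum about the shared axis is conserved.
Moments of inertia: I_A = (90.9)(0.142)² = 1.833 kg·m²; I_B = (79.6)(0.153)² = 1.863 kg·m².
Taking A's sense as positive: L = (1.833)(35.1) − (1.863)(23.4) = 20.73 kg·m²·rad/s.
Combined I = 1.833 + 1.863 = 3.696 kg·m².
ω_f = L / I = 20.73 / 3.696 = 5.609 rad/s.

|ω_f| ≈ 5.61 rad/s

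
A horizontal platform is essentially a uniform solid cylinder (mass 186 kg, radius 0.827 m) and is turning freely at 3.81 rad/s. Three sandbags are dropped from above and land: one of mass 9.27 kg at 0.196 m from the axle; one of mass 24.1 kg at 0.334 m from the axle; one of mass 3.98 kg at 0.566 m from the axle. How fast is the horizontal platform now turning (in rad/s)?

ω_f ≈ 3.57 rad/s

The added mass arrives with no angular momentum about the axle, and any external torque about the axle is negligible, so the system's angular momentum is conserved.
I_p = ½(186)(0.827)² = 63.61 kg·m².
Added inertia Σmr² = (9.27)(0.196)² + (24.1)(0.334)² + (3.98)(0.566)² = 4.320 kg·m²; I_f = 63.61 + 4.320 = 67.93 kg·m².
ω_f = I_p ω_i / I_f = (63.61)(3.81) / 67.93 = 3.568 rad/s.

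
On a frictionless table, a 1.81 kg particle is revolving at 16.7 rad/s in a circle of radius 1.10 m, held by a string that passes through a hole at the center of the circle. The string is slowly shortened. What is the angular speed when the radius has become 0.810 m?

ω₂ ≈ 30.8 rad/s

The constraining force is radial, so m r² ω about the center is conserved.
ω₂ = ω₁ (r₁/r₂)² = (16.7)(1.10/0.810)² = 30.80 rad/s.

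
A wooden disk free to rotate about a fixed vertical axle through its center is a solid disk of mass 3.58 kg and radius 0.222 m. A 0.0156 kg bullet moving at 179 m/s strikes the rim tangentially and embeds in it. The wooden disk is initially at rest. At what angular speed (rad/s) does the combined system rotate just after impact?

The axle reaction passes through the axle and exerts no torque about it; angular momentum about the axle is conserved through the impact.
I_p = ½(3.58)(0.222)² = 0.08822 kg·m². Taking the sense of the bullet's angular momentum as positive, L_{bullet} = m v R = (0.0156)(179)(0.222) = 0.6199 kg·m²/s.
L_i = 0 + 0.6199 = 0.6199 kg·m²/s.
After sticking, I_f = I_p + m R² = 0.08822 + (0.0156)(0.222)² = 0.08899 kg·m².
ω_f = L_i / I_f = 0.6199 / 0.08899 = 6.966 rad/s.

|ω_f| ≈ 6.97 rad/s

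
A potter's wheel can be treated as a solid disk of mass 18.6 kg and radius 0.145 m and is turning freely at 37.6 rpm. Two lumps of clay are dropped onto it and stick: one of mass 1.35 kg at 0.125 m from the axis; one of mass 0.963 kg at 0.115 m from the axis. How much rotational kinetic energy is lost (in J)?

energy lost ≈ 0.224 J

The added mass arrives with no angular momentum about the axis, and any external torque about the axis is negligible, so the system's angular momentum is conserved.
I_p = ½(18.6)(0.145)² = 0.1955 kg·m².
Added inertia Σmr² = (1.35)(0.125)² + (0.963)(0.115)² = 0.03383 kg·m²; I_f = 0.1955 + 0.03383 = 0.2294 kg·m².
ω_f = I_p ω_i / I_f = (0.1955)(37.6) / 0.2294 = 32.05 rpm.
KE_i = ½(0.1955)(3.937 rad/s)² = 1.516 J; KE_f = ½(0.2294)(3.357)² = 1.292 J.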